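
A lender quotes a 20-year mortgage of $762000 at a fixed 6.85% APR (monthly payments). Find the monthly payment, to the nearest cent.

$5,839.36

Monthly rate = 6.85%/12 = 0.0057083; payment = 762,000 × 0.0057083 / (1 − (1+0.0057083)^−240) = $5,839.36.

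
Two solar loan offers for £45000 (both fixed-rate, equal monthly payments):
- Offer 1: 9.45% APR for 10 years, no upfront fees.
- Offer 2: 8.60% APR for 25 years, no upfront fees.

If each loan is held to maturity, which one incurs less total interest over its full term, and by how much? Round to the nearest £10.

Offer 1 by £39,890

Offer 1: at 9.45% the monthly rate is 0.0078750, so the payment is 45,000 × 0.0078750 / (1 − 1.0078750^−120) = £581.06.
Total interest on Offer 1 = 120 × £581.06 − £45,000 = £24,727.20.
Offer 2: at 8.60% the monthly rate is 0.0071667, so the payment is 45,000 × 0.0071667 / (1 − 1.0071667^−300) = £365.39.
Total interest on Offer 2 = 300 × £365.39 − £45,000 = £64,617.00.
Offer 1 is lower by £39,889.80.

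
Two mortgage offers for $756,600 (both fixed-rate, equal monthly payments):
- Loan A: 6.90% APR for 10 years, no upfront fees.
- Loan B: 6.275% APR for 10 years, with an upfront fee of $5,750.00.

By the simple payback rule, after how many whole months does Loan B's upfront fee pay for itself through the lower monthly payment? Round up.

Loan A: at 6.90% the monthly rate is 0.0057500, so the payment is 756,600 × 0.0057500 / (1 − 1.0057500^−120) = $8,745.82.
Loan B: monthly rate = 6.275%/12 = 0.0052292; payment = 756,600 × 0.0052292 / (1 − (1+0.0052292)^−120) = $8,504.68.
Monthly savings = $8,745.82 − $8,504.68 = $241.14.
Break-even = $5,750.00 / $241.14 = 23.85 → 24 months.

24 months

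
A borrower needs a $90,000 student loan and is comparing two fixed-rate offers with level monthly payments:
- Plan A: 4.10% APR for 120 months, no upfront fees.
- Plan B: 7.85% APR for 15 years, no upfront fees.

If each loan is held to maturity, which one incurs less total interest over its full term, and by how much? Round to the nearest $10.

Plan A: at 4.10% the monthly rate is 0.0034167, so the payment is 90,000 × 0.0034167 / (1 − 1.0034167^−120) = $915.49.
Total interest on Plan A = 120 × $915.49 − $90,000 = $19,858.80.
Plan B: monthly rate = 7.85%/12 = 0.0065417; payment = 90,000 × 0.0065417 / (1 − (1+0.0065417)^−180) = $852.31.
Total interest on Plan B = 180 × $852.31 − $90,000 = $63,415.80.
Plan A is lower by $43,557.00.

Plan A by $43,560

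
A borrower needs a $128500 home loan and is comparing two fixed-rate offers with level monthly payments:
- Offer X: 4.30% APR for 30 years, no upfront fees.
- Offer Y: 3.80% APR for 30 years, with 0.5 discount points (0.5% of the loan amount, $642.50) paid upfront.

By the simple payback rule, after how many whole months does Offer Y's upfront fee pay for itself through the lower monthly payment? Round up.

Offer X: at 4.30% the monthly rate is 0.0035833, so the payment is 128,500 × 0.0035833 / (1 − 1.0035833^−360) = $635.91.
Offer Y: monthly rate = 3.8%/12 = 0.0031667; payment = 128,500 × 0.0031667 / (1 − (1+0.0031667)^−360) = $598.76.
Monthly savings = $635.91 − $598.76 = $37.15.
Break-even = $642.50 / $37.15 = 17.29 → 18 months.

18 months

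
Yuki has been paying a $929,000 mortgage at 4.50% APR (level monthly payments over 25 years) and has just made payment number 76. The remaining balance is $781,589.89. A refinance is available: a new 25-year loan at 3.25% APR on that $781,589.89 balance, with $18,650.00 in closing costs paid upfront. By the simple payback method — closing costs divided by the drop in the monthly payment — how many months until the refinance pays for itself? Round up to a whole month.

Current payment = 929,000 × 4.5%/12 / (1 − (1+0.0037500)^−300) = $5,163.68.
Refinanced payment = 781,589.89 × 0.0027083 / (1 − (1+0.0027083)^−300) = $3,808.81.
Monthly savings = $5,163.68 − $3,808.81 = $1,354.87.
Break-even = $18,650.00 / $1,354.87 = 13.77 → 14 months.

14 months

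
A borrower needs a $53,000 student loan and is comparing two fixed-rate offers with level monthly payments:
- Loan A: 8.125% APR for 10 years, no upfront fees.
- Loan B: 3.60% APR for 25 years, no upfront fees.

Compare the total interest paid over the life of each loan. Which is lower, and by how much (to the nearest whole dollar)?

Loan A by $2,869

Loan A: monthly rate = 8.125%/12 = 0.0067708; payment = 53,000 × 0.0067708 / (1 − (1+0.0067708)^−120) = $646.54.
Total interest on Loan A = 120 × $646.54 − $53,000 = $24,584.80.
Loan B: monthly rate = 3.6%/12 = 0.0030000; payment = 53,000 × 0.0030000 / (1 − (1+0.0030000)^−300) = $268.18.
Total interest on Loan B = 300 × $268.18 − $53,000 = $27,454.00.
Loan A is lower by $2,869.20.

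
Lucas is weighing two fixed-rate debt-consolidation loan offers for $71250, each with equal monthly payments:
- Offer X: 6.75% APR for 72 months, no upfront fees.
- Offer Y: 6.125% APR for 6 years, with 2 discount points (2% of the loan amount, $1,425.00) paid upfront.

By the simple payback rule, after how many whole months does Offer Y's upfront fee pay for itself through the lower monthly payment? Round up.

68 months

Offer X: monthly rate = 6.75%/12 = 0.0056250; payment = 71,250 × 0.0056250 / (1 − (1+0.0056250)^−72) = $1,206.21.
Offer Y: at 6.125% the monthly rate is 0.0051042, so the payment is 71,250 × 0.0051042 / (1 − 1.0051042^−72) = $1,185.03.
Monthly savings = $1,206.21 − $1,185.03 = $21.18.
Break-even = $1,425.00 / $21.18 = 67.28 → 68 months.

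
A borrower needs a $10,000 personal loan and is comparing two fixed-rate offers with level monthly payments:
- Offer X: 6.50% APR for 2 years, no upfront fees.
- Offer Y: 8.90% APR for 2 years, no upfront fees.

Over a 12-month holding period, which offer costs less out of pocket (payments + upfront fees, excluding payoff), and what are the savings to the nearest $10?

Offer X: monthly rate = 6.5%/12 = 0.0054167; payment = 10,000 × 0.0054167 / (1 − (1+0.0054167)^−24) = $445.46.
Offer Y: at 8.90% the monthly rate is 0.0074167, so the payment is 10,000 × 0.0074167 / (1 − 1.0074167^−24) = $456.39.
Over 12 months: Offer X costs 12 × $445.46 = $5,345.52; Offer Y costs 12 × $456.39 = $5,476.68.
Offer X is cheaper by $5,476.68 − $5,345.52 = $131.16.

Offer X by $130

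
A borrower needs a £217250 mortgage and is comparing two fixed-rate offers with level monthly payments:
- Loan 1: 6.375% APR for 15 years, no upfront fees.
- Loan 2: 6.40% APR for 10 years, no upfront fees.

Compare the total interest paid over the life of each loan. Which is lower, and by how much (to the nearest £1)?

Loan 1: monthly rate = 6.375%/12 = 0.0053125; payment = 217,250 × 0.0053125 / (1 − (1+0.0053125)^−180) = £1,877.58.
Total interest on Loan 1 = 180 × £1,877.58 − £217,250 = £120,714.40.
Loan 2: monthly rate = 6.4%/12 = 0.0053333; payment = 217,250 × 0.0053333 / (1 − (1+0.0053333)^−120) = £2,455.79.
Total interest on Loan 2 = 120 × £2,455.79 − £217,250 = £77,444.80.
Loan 2 is lower by £43,269.60.

Loan 2 by £43,270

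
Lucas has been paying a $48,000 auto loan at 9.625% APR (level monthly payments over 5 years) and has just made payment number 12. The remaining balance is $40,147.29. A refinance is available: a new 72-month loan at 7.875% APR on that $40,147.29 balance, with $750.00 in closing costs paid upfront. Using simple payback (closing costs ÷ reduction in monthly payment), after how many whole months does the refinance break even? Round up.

Current payment = 48,000 × 9.625%/12 / (1 − (1+0.0080208)^−60) = $1,011.02.
Refinanced payment = 40,147.29 × 0.0065625 / (1 − (1+0.0065625)^−72) = $701.46.
Monthly savings = $1,011.02 − $701.46 = $309.56.
Break-even = $750.00 / $309.56 = 2.42 → 3 months.

3 months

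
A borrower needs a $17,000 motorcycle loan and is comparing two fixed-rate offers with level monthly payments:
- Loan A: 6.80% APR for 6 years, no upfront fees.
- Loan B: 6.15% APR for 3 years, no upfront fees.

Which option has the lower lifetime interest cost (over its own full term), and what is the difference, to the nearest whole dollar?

Loan A: at 6.80% the monthly rate is 0.0056667, so the payment is 17,000 × 0.0056667 / (1 − 1.0056667^−72) = $288.20.
Total interest on Loan A = 72 × $288.20 − $17,000 = $3,750.40.
Loan B: at 6.15% the monthly rate is 0.0051250, so the payment is 17,000 × 0.0051250 / (1 − 1.0051250^−36) = $518.33.
Total interest on Loan B = 36 × $518.33 − $17,000 = $1,659.88.
Loan B is lower by $2,090.52.

Loan B by $2,091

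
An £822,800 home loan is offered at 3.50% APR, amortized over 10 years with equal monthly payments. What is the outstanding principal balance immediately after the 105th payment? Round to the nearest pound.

£119,244

With monthly rate i = 3.5%/12 = 0.0029167, the balance after k of n payments is P · [(1+i)^n − (1+i)^k] / [(1+i)^n − 1].
(1+0.0029167)^120 = 1.41834482 and (1+0.0029167)^105 = 1.35771651, so the balance is 822,800 × (1.41834482 − 1.35771651) / (1.41834482 − 1) = £119,243.68.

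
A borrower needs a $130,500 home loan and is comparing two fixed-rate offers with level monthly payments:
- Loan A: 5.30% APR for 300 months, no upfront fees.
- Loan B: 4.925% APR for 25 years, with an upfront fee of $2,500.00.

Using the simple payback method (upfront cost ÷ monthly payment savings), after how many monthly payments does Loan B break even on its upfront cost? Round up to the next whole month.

88 months

Loan A: monthly rate = 5.3%/12 = 0.0044167; payment = 130,500 × 0.0044167 / (1 − (1+0.0044167)^−300) = $785.87.
Loan B: monthly rate = 4.925%/12 = 0.0041042; payment = 130,500 × 0.0041042 / (1 − (1+0.0041042)^−300) = $757.20.
Monthly savings = $785.87 − $757.20 = $28.67.
Break-even = $2,500.00 / $28.67 = 87.20 → 88 months.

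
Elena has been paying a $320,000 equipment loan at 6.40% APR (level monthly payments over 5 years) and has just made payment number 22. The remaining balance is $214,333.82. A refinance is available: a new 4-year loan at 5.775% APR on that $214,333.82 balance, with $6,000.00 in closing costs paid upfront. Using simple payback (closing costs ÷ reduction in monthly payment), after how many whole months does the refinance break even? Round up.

5 months

Current payment = 320,000 × 6.4%/12 / (1 − (1+0.0053333)^−60) = $6,246.19.
Refinanced payment = 214,333.82 × 0.0048125 / (1 − (1+0.0048125)^−48) = $5,011.56.
Monthly savings = $6,246.19 − $5,011.56 = $1,234.63.
Break-even = $6,000.00 / $1,234.63 = 4.86 → 5 months.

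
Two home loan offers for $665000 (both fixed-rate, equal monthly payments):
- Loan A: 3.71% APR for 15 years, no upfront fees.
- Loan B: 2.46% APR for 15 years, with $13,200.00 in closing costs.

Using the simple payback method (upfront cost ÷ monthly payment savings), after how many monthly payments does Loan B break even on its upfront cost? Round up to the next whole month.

Loan A: monthly rate = 3.71%/12 = 0.0030917; payment = 665,000 × 0.0030917 / (1 − (1+0.0030917)^−180) = $4,822.84.
Loan B: at 2.46% the monthly rate is 0.0020500, so the payment is 665,000 × 0.0020500 / (1 − 1.0020500^−180) = $4,421.64.
Monthly savings = $4,822.84 − $4,421.64 = $401.20.
Break-even = $13,200.00 / $401.20 = 32.90 → 33 months.

33 months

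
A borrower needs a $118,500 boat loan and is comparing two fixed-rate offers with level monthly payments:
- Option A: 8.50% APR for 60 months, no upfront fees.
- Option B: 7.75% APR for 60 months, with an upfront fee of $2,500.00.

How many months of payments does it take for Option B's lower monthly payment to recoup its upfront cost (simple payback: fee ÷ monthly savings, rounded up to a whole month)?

Option A: at 8.50% the monthly rate is 0.0070833, so the payment is 118,500 × 0.0070833 / (1 − 1.0070833^−60) = $2,431.21.
Option B: at 7.75% the monthly rate is 0.0064583, so the payment is 118,500 × 0.0064583 / (1 − 1.0064583^−60) = $2,388.60.
Monthly savings = $2,431.21 − $2,388.60 = $42.61.
Break-even = $2,500.00 / $42.61 = 58.67 → 59 months.

59 months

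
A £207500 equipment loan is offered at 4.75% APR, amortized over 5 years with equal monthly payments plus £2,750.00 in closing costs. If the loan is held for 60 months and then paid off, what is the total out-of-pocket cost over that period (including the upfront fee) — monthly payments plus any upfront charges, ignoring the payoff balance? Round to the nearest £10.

Monthly rate = 4.75%/12 = 0.0039583; payment = 207,500 × 0.0039583 / (1 − (1+0.0039583)^−60) = £3,892.06.
Total outlay = 60 × £3,892.06 + £2,750.00 = £236,273.60.

£236,270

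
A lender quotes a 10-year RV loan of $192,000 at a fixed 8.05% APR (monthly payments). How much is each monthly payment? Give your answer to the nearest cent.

$2,334.57

At 8.05% the monthly rate is 0.0067083, so the payment is 192,000 × 0.0067083 / (1 − 1.0067083^−120) = $2,334.57.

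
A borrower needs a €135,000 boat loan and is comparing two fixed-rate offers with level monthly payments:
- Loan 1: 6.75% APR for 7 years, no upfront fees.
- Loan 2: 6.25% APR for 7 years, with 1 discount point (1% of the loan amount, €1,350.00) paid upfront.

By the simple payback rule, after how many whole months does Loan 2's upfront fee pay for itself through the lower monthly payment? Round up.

Loan 1: monthly rate = 6.75%/12 = 0.0056250; payment = 135,000 × 0.0056250 / (1 − (1+0.0056250)^−84) = €2,021.05.
Loan 2: at 6.25% the monthly rate is 0.0052083, so the payment is 135,000 × 0.0052083 / (1 − 1.0052083^−84) = €1,988.37.
Monthly savings = €2,021.05 − €1,988.37 = €32.68.
Break-even = €1,350.00 / €32.68 = 41.31 → 42 months.

42 months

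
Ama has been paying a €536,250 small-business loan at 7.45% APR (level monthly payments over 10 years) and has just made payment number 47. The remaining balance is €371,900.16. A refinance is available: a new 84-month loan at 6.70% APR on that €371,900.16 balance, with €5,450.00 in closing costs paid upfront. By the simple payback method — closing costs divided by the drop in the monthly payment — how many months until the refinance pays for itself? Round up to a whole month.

7 months

Current payment = 536,250 × 7.45%/12 / (1 − (1+0.0062083)^−120) = €6,351.40.
Refinanced payment = 371,900.16 × 0.0055833 / (1 − (1+0.0055833)^−84) = €5,558.59.
Monthly savings = €6,351.40 − €5,558.59 = €792.81.
Break-even = €5,450.00 / €792.81 = 6.87 → 7 months.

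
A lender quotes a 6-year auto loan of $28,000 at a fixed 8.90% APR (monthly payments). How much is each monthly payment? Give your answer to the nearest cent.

$503.33

Monthly rate = 8.9%/12 = 0.0074167; payment = 28,000 × 0.0074167 / (1 − (1+0.0074167)^−72) = $503.33.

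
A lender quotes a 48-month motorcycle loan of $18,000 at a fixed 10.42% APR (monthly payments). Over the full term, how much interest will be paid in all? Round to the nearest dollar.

At 10.42% the monthly rate is 0.0086833, so the payment is 18,000 × 0.0086833 / (1 − 1.0086833^−48) = $460.17.
Total paid = 48 × $460.17 = $22,088.16; interest = $22,088.16 − $18,000 = $4,088.16.

$4,088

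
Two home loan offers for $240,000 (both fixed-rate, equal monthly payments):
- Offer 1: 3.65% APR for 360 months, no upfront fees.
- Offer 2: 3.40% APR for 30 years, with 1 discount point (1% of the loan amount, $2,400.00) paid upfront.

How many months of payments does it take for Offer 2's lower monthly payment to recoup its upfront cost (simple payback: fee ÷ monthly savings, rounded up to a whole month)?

72 months

Offer 1: monthly rate = 3.65%/12 = 0.0030417; payment = 240,000 × 0.0030417 / (1 − (1+0.0030417)^−360) = $1,097.90.
Offer 2: monthly rate = 3.4%/12 = 0.0028333; payment = 240,000 × 0.0028333 / (1 − (1+0.0028333)^−360) = $1,064.35.
Monthly savings = $1,097.90 − $1,064.35 = $33.55.
Break-even = $2,400.00 / $33.55 = 71.54 → 72 months.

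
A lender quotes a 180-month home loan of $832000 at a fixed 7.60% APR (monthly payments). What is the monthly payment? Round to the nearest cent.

Monthly rate = 7.6%/12 = 0.0063333; payment = 832,000 × 0.0063333 / (1 − (1+0.0063333)^−180) = $7,760.10.

$7,760.10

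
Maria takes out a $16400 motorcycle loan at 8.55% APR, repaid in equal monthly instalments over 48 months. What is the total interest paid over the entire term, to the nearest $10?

At 8.55% the monthly rate is 0.0071250, so the payment is 16,400 × 0.0071250 / (1 − 1.0071250^−48) = $404.62.
Total paid = 48 × $404.62 = $19,421.76; interest = $19,421.76 − $16,400 = $3,021.76.

$3,020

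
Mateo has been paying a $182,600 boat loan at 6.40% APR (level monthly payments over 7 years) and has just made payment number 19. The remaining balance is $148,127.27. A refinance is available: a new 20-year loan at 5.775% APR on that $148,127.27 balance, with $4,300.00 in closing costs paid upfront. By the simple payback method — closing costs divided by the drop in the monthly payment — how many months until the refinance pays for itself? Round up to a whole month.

Current payment = 182,600 × 6.4%/12 / (1 − (1+0.0053333)^−84) = $2,702.68.
Refinanced payment = 148,127.27 × 0.0048125 / (1 − (1+0.0048125)^−240) = $1,042.09.
Monthly savings = $2,702.68 − $1,042.09 = $1,660.59.
Break-even = $4,300.00 / $1,660.59 = 2.59 → 3 months.

3 months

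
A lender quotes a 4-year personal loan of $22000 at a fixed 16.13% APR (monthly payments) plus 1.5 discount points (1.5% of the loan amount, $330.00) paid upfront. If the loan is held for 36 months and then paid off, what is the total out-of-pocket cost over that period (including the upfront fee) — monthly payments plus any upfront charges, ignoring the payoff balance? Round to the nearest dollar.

At 16.13% the monthly rate is 0.0134417, so the payment is 22,000 × 0.0134417 / (1 − 1.0134417^−48) = $624.95.
Total outlay = 36 × $624.95 + $330.00 = $22,828.20.

$22,828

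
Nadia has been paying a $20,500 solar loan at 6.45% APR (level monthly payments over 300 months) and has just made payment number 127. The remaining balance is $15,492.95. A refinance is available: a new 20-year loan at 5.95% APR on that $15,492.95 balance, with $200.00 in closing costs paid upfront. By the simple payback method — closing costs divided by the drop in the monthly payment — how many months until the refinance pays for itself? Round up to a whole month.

8 months

Current payment = 20,500 × 6.45%/12 / (1 − (1+0.0053750)^−300) = $137.78.
Refinanced payment = 15,492.95 × 0.0049583 / (1 − (1+0.0049583)^−240) = $110.55.
Monthly savings = $137.78 − $110.55 = $27.23.
Break-even = $200.00 / $27.23 = 7.34 → 8 months.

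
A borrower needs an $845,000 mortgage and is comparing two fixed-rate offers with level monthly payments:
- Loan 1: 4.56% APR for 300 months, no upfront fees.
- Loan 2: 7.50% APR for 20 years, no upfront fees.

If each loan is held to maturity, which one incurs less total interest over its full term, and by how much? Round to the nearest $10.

Loan 1 by $216,060

Loan 1: monthly rate = 4.56%/12 = 0.0038000; payment = 845,000 × 0.0038000 / (1 − (1+0.0038000)^−300) = $4,725.61.
Total interest on Loan 1 = 300 × $4,725.61 − $845,000 = $572,683.00.
Loan 2: monthly rate = 7.5%/12 = 0.0062500; payment = 845,000 × 0.0062500 / (1 − (1+0.0062500)^−240) = $6,807.26.
Total interest on Loan 2 = 240 × $6,807.26 − $845,000 = $788,742.40.
Loan 1 is lower by $216,059.40.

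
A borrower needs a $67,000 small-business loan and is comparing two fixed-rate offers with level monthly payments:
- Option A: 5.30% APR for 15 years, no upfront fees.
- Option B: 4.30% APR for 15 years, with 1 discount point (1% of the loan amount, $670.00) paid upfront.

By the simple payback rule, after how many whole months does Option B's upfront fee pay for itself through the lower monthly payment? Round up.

Option A: monthly rate = 5.3%/12 = 0.0044167; payment = 67,000 × 0.0044167 / (1 − (1+0.0044167)^−180) = $540.36.
Option B: monthly rate = 4.3%/12 = 0.0035833; payment = 67,000 × 0.0035833 / (1 − (1+0.0035833)^−180) = $505.72.
Monthly savings = $540.36 − $505.72 = $34.64.
Break-even = $670.00 / $34.64 = 19.34 → 20 months.

20 months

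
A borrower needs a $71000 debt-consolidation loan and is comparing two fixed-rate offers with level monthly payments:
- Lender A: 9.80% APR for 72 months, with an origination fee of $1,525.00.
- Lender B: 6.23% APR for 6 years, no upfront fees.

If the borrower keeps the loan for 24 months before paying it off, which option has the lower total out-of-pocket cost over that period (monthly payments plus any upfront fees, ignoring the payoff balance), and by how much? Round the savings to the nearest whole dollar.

Lender A: at 9.80% the monthly rate is 0.0081667, so the payment is 71,000 × 0.0081667 / (1 − 1.0081667^−72) = $1,308.18.
Lender B: at 6.23% the monthly rate is 0.0051917, so the payment is 71,000 × 0.0051917 / (1 − 1.0051917^−72) = $1,184.40.
Over 24 months: Lender A costs 24 × $1,308.18 + $1,525.00 = $32,921.32; Lender B costs 24 × $1,184.40 = $28,425.60.
Lender B is cheaper by $32,921.32 − $28,425.60 = $4,495.72.

Lender B by $4,496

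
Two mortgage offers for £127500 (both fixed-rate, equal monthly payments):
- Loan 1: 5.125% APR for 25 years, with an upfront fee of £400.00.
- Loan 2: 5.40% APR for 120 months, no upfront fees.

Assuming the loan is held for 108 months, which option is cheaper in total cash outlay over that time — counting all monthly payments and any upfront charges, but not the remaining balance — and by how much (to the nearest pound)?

Loan 1 by £66,855

Loan 1: monthly rate = 5.125%/12 = 0.0042708; payment = 127,500 × 0.0042708 / (1 − (1+0.0042708)^−300) = £754.67.
Loan 2: monthly rate = 5.4%/12 = 0.0045000; payment = 127,500 × 0.0045000 / (1 − (1+0.0045000)^−120) = £1,377.40.
Over 108 months: Loan 1 costs 108 × £754.67 + £400.00 = £81,904.36; Loan 2 costs 108 × £1,377.40 = £148,759.20.
Loan 1 is cheaper by £148,759.20 − £81,904.36 = £66,854.84.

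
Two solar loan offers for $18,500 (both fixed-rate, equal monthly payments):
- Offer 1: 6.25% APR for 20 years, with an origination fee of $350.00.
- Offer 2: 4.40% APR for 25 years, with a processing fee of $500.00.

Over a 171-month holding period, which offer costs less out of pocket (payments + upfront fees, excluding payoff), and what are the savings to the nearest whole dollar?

Offer 1: monthly rate = 6.25%/12 = 0.0052083; payment = 18,500 × 0.0052083 / (1 − (1+0.0052083)^−240) = $135.22.
Offer 2: at 4.40% the monthly rate is 0.0036667, so the payment is 18,500 × 0.0036667 / (1 − 1.0036667^−300) = $101.78.
Over 171 months: Offer 1 costs 171 × $135.22 + $350.00 = $23,472.62; Offer 2 costs 171 × $101.78 + $500.00 = $17,904.38.
Offer 2 is cheaper by $23,472.62 − $17,904.38 = $5,568.24.

Offer 2 by $5,568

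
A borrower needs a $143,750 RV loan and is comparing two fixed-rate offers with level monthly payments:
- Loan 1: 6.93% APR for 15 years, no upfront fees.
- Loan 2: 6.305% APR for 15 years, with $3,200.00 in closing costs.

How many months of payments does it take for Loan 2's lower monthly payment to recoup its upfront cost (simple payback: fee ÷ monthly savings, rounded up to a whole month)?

Loan 1: monthly rate = 6.93%/12 = 0.0057750; payment = 143,750 × 0.0057750 / (1 − (1+0.0057750)^−180) = $1,286.45.
Loan 2: at 6.305% the monthly rate is 0.0052542, so the payment is 143,750 × 0.0052542 / (1 − 1.0052542^−180) = $1,236.86.
Monthly savings = $1,286.45 − $1,236.86 = $49.59.
Break-even = $3,200.00 / $49.59 = 64.53 → 65 months.

65 months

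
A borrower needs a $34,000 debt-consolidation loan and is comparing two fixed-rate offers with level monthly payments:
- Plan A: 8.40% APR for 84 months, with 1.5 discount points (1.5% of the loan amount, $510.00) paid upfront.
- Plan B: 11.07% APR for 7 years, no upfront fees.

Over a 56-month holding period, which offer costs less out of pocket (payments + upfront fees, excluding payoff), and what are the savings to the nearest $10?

Plan A: at 8.40% the monthly rate is 0.0070000, so the payment is 34,000 × 0.0070000 / (1 − 1.0070000^−84) = $536.73.
Plan B: monthly rate = 11.07%/12 = 0.0092250; payment = 34,000 × 0.0092250 / (1 − (1+0.0092250)^−84) = $583.41.
Over 56 months: Plan A costs 56 × $536.73 + $510.00 = $30,566.88; Plan B costs 56 × $583.41 = $32,670.96.
Plan A is cheaper by $32,670.96 − $30,566.88 = $2,104.08.

Plan A by $2,100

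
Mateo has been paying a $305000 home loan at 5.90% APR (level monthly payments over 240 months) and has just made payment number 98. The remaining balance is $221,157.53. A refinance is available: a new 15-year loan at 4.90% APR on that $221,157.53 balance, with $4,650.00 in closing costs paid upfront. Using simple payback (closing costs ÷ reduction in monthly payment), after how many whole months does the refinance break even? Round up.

Current payment = 305,000 × 5.9%/12 / (1 − (1+0.0049167)^−240) = $2,167.56.
Refinanced payment = 221,157.53 × 0.0040833 / (1 − (1+0.0040833)^−180) = $1,737.40.
Monthly savings = $2,167.56 − $1,737.40 = $430.16.
Break-even = $4,650.00 / $430.16 = 10.81 → 11 months.

11 months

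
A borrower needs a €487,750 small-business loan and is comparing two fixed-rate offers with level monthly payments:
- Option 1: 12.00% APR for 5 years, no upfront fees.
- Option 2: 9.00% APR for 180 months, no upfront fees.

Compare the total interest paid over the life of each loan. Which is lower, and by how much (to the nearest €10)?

Option 1 by €239,490

Option 1: at 12.00% the monthly rate is 0.0100000, so the payment is 487,750 × 0.0100000 / (1 − 1.0100000^−60) = €10,849.73.
Total interest on Option 1 = 60 × €10,849.73 − €487,750 = €163,233.80.
Option 2: monthly rate = 9%/12 = 0.0075000; payment = 487,750 × 0.0075000 / (1 − (1+0.0075000)^−180) = €4,947.09.
Total interest on Option 2 = 180 × €4,947.09 − €487,750 = €402,726.20.
Option 1 is lower by €239,492.40.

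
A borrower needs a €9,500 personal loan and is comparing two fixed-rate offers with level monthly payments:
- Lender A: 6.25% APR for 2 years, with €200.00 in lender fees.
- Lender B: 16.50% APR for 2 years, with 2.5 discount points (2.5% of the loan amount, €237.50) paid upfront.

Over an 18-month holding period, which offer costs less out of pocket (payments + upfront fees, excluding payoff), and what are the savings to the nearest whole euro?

Lender A: monthly rate = 6.25%/12 = 0.0052083; payment = 9,500 × 0.0052083 / (1 − (1+0.0052083)^−24) = €422.12.
Lender B: monthly rate = 16.5%/12 = 0.0137500; payment = 9,500 × 0.0137500 / (1 − (1+0.0137500)^−24) = €467.42.
Over 18 months: Lender A costs 18 × €422.12 + €200.00 = €7,798.16; Lender B costs 18 × €467.42 + €237.50 = €8,651.06.
Lender A is cheaper by €8,651.06 − €7,798.16 = €852.90.

Lender A by €853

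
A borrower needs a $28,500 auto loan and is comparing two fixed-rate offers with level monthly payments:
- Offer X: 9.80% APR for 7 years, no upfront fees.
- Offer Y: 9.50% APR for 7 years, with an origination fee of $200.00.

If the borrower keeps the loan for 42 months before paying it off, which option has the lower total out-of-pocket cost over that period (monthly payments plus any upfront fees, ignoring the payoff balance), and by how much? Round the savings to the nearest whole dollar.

Offer X by $16

Offer X: monthly rate = 9.8%/12 = 0.0081667; payment = 28,500 × 0.0081667 / (1 − (1+0.0081667)^−84) = $470.19.
Offer Y: at 9.50% the monthly rate is 0.0079167, so the payment is 28,500 × 0.0079167 / (1 − 1.0079167^−84) = $465.80.
Over 42 months: Offer X costs 42 × $470.19 = $19,747.98; Offer Y costs 42 × $465.80 + $200.00 = $19,763.60.
Offer X is cheaper by $19,763.60 − $19,747.98 = $15.62.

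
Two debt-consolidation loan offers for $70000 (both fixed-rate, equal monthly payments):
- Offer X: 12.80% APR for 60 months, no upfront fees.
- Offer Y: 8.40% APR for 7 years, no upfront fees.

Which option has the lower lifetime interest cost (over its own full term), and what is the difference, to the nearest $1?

Offer Y by $2,310

Offer X: at 12.80% the monthly rate is 0.0106667, so the payment is 70,000 × 0.0106667 / (1 − 1.0106667^−60) = $1,585.56.
Total interest on Offer X = 60 × $1,585.56 − $70,000 = $25,133.60.
Offer Y: monthly rate = 8.4%/12 = 0.0070000; payment = 70,000 × 0.0070000 / (1 − (1+0.0070000)^−84) = $1,105.04.
Total interest on Offer Y = 84 × $1,105.04 − $70,000 = $22,823.36.
Offer Y is lower by $2,310.24.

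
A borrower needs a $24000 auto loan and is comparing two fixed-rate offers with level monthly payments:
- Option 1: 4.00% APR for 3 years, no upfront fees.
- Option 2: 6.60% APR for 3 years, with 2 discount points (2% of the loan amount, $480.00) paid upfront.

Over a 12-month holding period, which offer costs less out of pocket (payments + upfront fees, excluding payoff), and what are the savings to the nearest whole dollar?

Option 1: monthly rate = 4%/12 = 0.0033333; payment = 24,000 × 0.0033333 / (1 − (1+0.0033333)^−36) = $708.58.
Option 2: at 6.60% the monthly rate is 0.0055000, so the payment is 24,000 × 0.0055000 / (1 − 1.0055000^−36) = $736.67.
Over 12 months: Option 1 costs 12 × $708.58 = $8,502.96; Option 2 costs 12 × $736.67 + $480.00 = $9,320.04.
Option 1 is cheaper by $9,320.04 − $8,502.96 = $817.08.

Option 1 by $817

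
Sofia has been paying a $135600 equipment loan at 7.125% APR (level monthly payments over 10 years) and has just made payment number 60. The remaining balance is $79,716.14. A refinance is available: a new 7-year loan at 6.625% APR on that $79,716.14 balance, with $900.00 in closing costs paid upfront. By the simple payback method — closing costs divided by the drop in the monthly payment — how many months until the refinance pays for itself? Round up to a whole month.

Current payment = 135,600 × 7.125%/12 / (1 − (1+0.0059375)^−120) = $1,583.18.
Refinanced payment = 79,716.14 × 0.0055208 / (1 − (1+0.0055208)^−84) = $1,188.57.
Monthly savings = $1,583.18 − $1,188.57 = $394.61.
Break-even = $900.00 / $394.61 = 2.28 → 3 months.

3 months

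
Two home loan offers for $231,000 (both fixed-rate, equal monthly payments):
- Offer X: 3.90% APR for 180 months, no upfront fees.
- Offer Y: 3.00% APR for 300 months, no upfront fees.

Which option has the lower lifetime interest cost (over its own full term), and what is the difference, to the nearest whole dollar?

Offer X by $23,146

Offer X: at 3.90% the monthly rate is 0.0032500, so the payment is 231,000 × 0.0032500 / (1 − 1.0032500^−180) = $1,697.13.
Total interest on Offer X = 180 × $1,697.13 − $231,000 = $74,483.40.
Offer Y: at 3.00% the monthly rate is 0.0025000, so the payment is 231,000 × 0.0025000 / (1 − 1.0025000^−300) = $1,095.43.
Total interest on Offer Y = 300 × $1,095.43 − $231,000 = $97,629.00.
Offer X is lower by $23,145.60.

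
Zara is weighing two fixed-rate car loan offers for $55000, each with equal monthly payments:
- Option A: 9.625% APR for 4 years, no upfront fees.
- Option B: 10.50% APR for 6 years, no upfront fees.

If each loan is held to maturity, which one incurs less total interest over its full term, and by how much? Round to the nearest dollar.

Option A: monthly rate = 9.625%/12 = 0.0080208; payment = 55,000 × 0.0080208 / (1 − (1+0.0080208)^−48) = $1,385.06.
Total interest on Option A = 48 × $1,385.06 − $55,000 = $11,482.88.
Option B: at 10.50% the monthly rate is 0.0087500, so the payment is 55,000 × 0.0087500 / (1 − 1.0087500^−72) = $1,032.84.
Total interest on Option B = 72 × $1,032.84 − $55,000 = $19,364.48.
Option A is lower by $7,881.60.

Option A by $7,882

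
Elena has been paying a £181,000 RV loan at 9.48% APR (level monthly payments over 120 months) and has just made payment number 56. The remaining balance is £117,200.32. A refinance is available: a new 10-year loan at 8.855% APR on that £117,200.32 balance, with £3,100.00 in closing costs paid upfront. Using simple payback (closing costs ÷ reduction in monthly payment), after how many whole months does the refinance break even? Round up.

Current payment = 181,000 × 9.48%/12 / (1 − (1+0.0079000)^−120) = £2,340.11.
Refinanced payment = 117,200.32 × 0.0073792 / (1 − (1+0.0073792)^−120) = £1,475.46.
Monthly savings = £2,340.11 − £1,475.46 = £864.65.
Break-even = £3,100.00 / £864.65 = 3.59 → 4 months.

4 months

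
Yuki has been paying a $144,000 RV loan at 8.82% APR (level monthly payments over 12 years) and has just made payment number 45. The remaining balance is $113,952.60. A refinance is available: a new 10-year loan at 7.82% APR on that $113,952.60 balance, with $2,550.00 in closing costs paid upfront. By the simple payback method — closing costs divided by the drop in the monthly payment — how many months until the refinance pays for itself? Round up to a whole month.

11 months

Current payment = 144,000 × 8.82%/12 / (1 − (1+0.0073500)^−144) = $1,624.20.
Refinanced payment = 113,952.60 × 0.0065167 / (1 − (1+0.0065167)^−120) = $1,371.75.
Monthly savings = $1,624.20 − $1,371.75 = $252.45.
Break-even = $2,550.00 / $252.45 = 10.10 → 11 months.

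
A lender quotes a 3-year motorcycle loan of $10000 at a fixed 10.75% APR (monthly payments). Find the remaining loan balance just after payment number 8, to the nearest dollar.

$8,047

With monthly rate i = 10.75%/12 = 0.0089583, the balance after k of n payments is P · [(1+i)^n − (1+i)^k] / [(1+i)^n − 1].
(1+0.0089583)^36 = 1.37859386 and (1+0.0089583)^8 = 1.07395443, so the balance is 10,000 × (1.37859386 − 1.07395443) / (1.37859386 − 1) = $8,046.60.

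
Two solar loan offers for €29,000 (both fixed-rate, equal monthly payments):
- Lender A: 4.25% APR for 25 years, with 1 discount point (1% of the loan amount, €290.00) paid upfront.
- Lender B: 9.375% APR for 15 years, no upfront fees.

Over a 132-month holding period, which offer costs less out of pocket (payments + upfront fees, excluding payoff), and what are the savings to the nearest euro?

Lender A by €18,657

Lender A: at 4.25% the monthly rate is 0.0035417, so the payment is 29,000 × 0.0035417 / (1 − 1.0035417^−300) = €157.10.
Lender B: at 9.375% the monthly rate is 0.0078125, so the payment is 29,000 × 0.0078125 / (1 − 1.0078125^−180) = €300.64.
Over 132 months: Lender A costs 132 × €157.10 + €290.00 = €21,027.20; Lender B costs 132 × €300.64 = €39,684.48.
Lender A is cheaper by €39,684.48 − €21,027.20 = €18,657.28.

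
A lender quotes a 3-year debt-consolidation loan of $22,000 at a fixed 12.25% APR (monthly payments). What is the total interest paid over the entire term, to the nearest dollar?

Monthly rate = 12.25%/12 = 0.0102083; payment = 22,000 × 0.0102083 / (1 − (1+0.0102083)^−36) = $733.34.
Total paid = 36 × $733.34 = $26,400.24; interest = $26,400.24 − $22,000 = $4,400.24.

$4,400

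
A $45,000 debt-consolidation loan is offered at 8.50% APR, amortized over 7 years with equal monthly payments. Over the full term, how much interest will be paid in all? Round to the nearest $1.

$14,862

Monthly rate = 8.5%/12 = 0.0070833; payment = 45,000 × 0.0070833 / (1 − (1+0.0070833)^−84) = $712.64.
Total paid = 84 × $712.64 = $59,861.76; interest = $59,861.76 − $45,000 = $14,861.76.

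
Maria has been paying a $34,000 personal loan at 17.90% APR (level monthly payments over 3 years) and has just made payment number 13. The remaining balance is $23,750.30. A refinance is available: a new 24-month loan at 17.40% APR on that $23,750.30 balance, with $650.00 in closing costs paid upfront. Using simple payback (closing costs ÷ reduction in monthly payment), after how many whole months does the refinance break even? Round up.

14 months

Current payment = 34,000 × 17.9%/12 / (1 − (1+0.0149167)^−36) = $1,227.48.
Refinanced payment = 23,750.30 × 0.0145000 / (1 − (1+0.0145000)^−24) = $1,178.84.
Monthly savings = $1,227.48 − $1,178.84 = $48.64.
Break-even = $650.00 / $48.64 = 13.36 → 14 months.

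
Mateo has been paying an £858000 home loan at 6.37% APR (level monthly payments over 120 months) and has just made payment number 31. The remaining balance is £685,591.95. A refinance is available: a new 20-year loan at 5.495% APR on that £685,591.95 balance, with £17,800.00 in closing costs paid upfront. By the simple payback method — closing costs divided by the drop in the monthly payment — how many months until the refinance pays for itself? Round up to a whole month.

4 months

Current payment = 858,000 × 6.37%/12 / (1 − (1+0.0053083)^−120) = £9,685.76.
Refinanced payment = 685,591.95 × 0.0045792 / (1 − (1+0.0045792)^−240) = £4,714.16.
Monthly savings = £9,685.76 − £4,714.16 = £4,971.60.
Break-even = £17,800.00 / £4,971.60 = 3.58 → 4 months.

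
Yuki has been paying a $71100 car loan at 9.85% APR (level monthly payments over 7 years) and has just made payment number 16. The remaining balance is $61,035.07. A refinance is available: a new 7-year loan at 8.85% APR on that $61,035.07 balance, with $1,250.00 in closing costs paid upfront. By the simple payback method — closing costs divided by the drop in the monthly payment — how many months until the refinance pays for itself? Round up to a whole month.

7 months

Current payment = 71,100 × 9.85%/12 / (1 − (1+0.0082083)^−84) = $1,174.84.
Refinanced payment = 61,035.07 × 0.0073750 / (1 − (1+0.0073750)^−84) = $977.36.
Monthly savings = $1,174.84 − $977.36 = $197.48.
Break-even = $1,250.00 / $197.48 = 6.33 → 7 months.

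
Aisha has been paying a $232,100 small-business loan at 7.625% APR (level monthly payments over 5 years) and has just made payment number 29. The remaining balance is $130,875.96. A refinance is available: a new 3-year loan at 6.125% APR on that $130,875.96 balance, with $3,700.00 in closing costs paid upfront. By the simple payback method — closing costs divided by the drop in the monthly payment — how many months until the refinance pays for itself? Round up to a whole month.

6 months

Current payment = 232,100 × 7.625%/12 / (1 − (1+0.0063542)^−60) = $4,664.61.
Refinanced payment = 130,875.96 × 0.0051042 / (1 − (1+0.0051042)^−36) = $3,988.92.
Monthly savings = $4,664.61 − $3,988.92 = $675.69.
Break-even = $3,700.00 / $675.69 = 5.48 → 6 months.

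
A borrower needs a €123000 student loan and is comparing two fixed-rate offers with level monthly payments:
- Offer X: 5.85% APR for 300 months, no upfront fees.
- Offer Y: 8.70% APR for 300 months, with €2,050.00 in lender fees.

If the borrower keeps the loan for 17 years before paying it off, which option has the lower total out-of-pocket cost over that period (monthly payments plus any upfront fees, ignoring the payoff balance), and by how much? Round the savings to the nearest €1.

Offer X by €48,115

Offer X: monthly rate = 5.85%/12 = 0.0048750; payment = 123,000 × 0.0048750 / (1 − (1+0.0048750)^−300) = €781.25.
Offer Y: at 8.70% the monthly rate is 0.0072500, so the payment is 123,000 × 0.0072500 / (1 − 1.0072500^−300) = €1,007.06.
Over 204 months: Offer X costs 204 × €781.25 = €159,375.00; Offer Y costs 204 × €1,007.06 + €2,050.00 = €207,490.24.
Offer X is cheaper by €207,490.24 − €159,375.00 = €48,115.24.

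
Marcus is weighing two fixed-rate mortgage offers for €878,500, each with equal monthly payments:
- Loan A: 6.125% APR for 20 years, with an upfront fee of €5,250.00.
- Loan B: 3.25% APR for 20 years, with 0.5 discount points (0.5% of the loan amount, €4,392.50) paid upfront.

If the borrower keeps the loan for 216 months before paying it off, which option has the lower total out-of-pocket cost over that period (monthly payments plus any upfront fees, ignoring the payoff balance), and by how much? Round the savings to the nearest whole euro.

Loan A: monthly rate = 6.125%/12 = 0.0051042; payment = 878,500 × 0.0051042 / (1 − (1+0.0051042)^−240) = €6,357.36.
Loan B: monthly rate = 3.25%/12 = 0.0027083; payment = 878,500 × 0.0027083 / (1 − (1+0.0027083)^−240) = €4,982.81.
Over 216 months: Loan A costs 216 × €6,357.36 + €5,250.00 = €1,378,439.76; Loan B costs 216 × €4,982.81 + €4,392.50 = €1,080,679.46.
Loan B is cheaper by €1,378,439.76 − €1,080,679.46 = €297,760.30.

Loan B by €297,760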